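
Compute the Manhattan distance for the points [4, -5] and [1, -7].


d = sum of absolute differences: |4-1|=3 + |-5--7|=2 = 5.

5


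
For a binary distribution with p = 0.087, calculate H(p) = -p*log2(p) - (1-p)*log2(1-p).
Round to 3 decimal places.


H = -0.087*log2(0.087) - 0.913*log2(0.913) = 0.426.

0.426


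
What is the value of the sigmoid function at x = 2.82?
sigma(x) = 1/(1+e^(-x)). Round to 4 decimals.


sigma(2.82) = 1/(1+e^(-2.82)) = 1/(1+0.059606) = 1/1.059606 = 0.9437.

0.9437


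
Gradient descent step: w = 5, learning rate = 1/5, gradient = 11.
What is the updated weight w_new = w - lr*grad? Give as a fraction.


w_new = 5 - 1/5 * 11 = 5 - 11/5 = 14/5.

14/5


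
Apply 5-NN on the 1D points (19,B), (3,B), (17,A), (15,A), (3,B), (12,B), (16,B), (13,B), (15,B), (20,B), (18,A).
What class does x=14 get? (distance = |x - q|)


Distances: |19-14|=5, |3-14|=11, |17-14|=3, |15-14|=1, |3-14|=11, |12-14|=2, |16-14|=2, |13-14|=1, |15-14|=1, |20-14|=6, |18-14|=4. 5 nearest: (15,A), (13,B), (15,B), (12,B), (16,B). Counts: {'A': 1, 'B': 4}. Majority class: B.

B


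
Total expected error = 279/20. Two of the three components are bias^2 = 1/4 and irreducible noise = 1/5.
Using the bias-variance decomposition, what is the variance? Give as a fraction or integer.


Total error = bias^2 + variance + irreducible noise. So variance = 279/20 - 1/4 - 1/5 = 27/2.

27/2


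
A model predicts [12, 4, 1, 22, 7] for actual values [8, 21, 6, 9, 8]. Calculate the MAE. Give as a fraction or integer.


MAE = (1/5) * (|8-12|=4 + |21-4|=17 + |6-1|=5 + |9-22|=13 + |8-7|=1). Sum = 40. MAE = 8.

8


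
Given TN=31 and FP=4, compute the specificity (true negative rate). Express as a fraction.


Specificity = TN / (TN + FP) = 31 / 35 = 31/35.

31/35


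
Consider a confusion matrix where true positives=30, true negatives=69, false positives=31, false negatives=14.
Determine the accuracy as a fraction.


Accuracy = (TP + TN) / (TP + TN + FP + FN) = (30 + 69) / 144 = 11/16.

11/16


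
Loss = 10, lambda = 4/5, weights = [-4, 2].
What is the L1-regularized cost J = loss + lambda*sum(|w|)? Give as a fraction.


L1 norm = sum(|w|) = 6. J = 10 + 4/5 * 6 = 74/5.

74/5


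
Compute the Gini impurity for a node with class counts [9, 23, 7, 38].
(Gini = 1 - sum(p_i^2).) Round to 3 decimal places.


Total = 77. Proportions: 9/77, 23/77, 7/77, 38/77. sum(p_i^2) = 0.3547. Gini = 1 - 0.3547 = 0.6453, which rounds to 0.645.

0.645


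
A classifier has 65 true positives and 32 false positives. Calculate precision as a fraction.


Precision = TP / (TP + FP) = 65 / 97 = 65/97.

65/97


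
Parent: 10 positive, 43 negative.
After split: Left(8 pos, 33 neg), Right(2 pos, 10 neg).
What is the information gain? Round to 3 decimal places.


H(parent) = 0.6987. H(left) = 0.7121, H(right) = 0.6500. Weighted = (41/53)*0.7121 + (12/53)*0.6500 = 0.6980. IG = 0.6987 - 0.6980 = 0.0007, which rounds to 0.001.

0.001


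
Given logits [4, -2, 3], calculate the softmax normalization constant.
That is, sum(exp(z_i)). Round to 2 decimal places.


Denom = e^4=54.5982 + e^-2=0.1353 + e^3=20.0855. Sum = 74.8190, which rounds to 74.82.

74.82


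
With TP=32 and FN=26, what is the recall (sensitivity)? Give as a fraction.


Recall = TP / (TP + FN) = 32 / 58 = 16/29.

16/29


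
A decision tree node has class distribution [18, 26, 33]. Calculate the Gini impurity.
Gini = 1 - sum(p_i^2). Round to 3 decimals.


Total = 77. Proportions: 18/77, 26/77, 33/77. sum(p_i^2) = 0.3523. Gini = 1 - 0.3523 = 0.6477, which rounds to 0.648.

0.648


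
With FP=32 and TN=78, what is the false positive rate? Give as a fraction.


FPR = FP / (FP + TN) = 32 / 110 = 16/55.

16/55


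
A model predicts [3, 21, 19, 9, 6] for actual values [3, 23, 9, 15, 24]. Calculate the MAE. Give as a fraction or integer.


MAE = (1/5) * (|3-3|=0 + |23-21|=2 + |9-19|=10 + |15-9|=6 + |24-6|=18). Sum = 36. MAE = 36/5.

36/5


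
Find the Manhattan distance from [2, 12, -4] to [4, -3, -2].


d = sum of absolute differences: |2-4|=2 + |12--3|=15 + |-4--2|=2 = 19.

19


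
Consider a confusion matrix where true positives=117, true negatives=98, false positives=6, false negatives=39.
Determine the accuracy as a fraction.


Accuracy = (TP + TN) / (TP + TN + FP + FN) = (117 + 98) / 260 = 43/52.

43/52


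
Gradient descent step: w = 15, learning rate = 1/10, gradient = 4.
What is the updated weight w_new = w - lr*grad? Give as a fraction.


w_new = 15 - 1/10 * 4 = 15 - 2/5 = 73/5.

73/5


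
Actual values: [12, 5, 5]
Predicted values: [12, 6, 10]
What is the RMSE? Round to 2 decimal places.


MSE = 8.6667. RMSE = sqrt(8.6667) = 2.94.

2.94


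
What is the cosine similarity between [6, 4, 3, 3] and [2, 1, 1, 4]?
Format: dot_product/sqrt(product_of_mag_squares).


dot = 31. |a|^2 = 70, |b|^2 = 22. cos = 31/sqrt(1540).

31/sqrt(1540)


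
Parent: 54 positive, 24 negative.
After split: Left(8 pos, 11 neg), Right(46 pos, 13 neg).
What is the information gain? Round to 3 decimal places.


H(parent) = 0.8905. H(left) = 0.9819, H(right) = 0.7608. Weighted = (19/78)*0.9819 + (59/78)*0.7608 = 0.8147. IG = 0.8905 - 0.8147 = 0.0758, which rounds to 0.076.

0.076


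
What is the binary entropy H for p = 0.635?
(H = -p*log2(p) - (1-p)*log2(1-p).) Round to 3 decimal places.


H = -0.635*log2(0.635) - 0.365*log2(0.365) = 0.947.

0.947


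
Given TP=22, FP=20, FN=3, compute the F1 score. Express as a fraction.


Precision = 22/42 = 11/21. Recall = 22/25 = 22/25. F1 = 2*P*R/(P+R) = 44/67.

44/67


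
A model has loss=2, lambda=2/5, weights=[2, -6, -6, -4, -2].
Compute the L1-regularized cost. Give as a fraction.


L1 norm = sum(|w|) = 20. J = 2 + 2/5 * 20 = 10.

10


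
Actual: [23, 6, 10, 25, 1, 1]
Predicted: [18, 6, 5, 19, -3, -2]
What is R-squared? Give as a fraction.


Mean(y) = 11. SS_res = 111. SS_tot = 566. R^2 = 1 - 111/(566) = 455/566.

455/566


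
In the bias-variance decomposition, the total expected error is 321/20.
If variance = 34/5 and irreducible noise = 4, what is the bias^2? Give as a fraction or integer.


Total error = bias^2 + variance + irreducible noise. So bias^2 = 321/20 - 34/5 - 4 = 21/4.

21/4


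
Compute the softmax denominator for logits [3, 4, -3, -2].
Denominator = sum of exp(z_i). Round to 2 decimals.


Denom = e^3=20.0855 + e^4=54.5982 + e^-3=0.0498 + e^-2=0.1353. Sum = 74.8688, which rounds to 74.87.

74.87


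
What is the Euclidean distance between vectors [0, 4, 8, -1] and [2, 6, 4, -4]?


d = sqrt(sum of squared differences). (0-2)^2=4, (4-6)^2=4, (8-4)^2=16, (-1--4)^2=9. Sum = 33.

sqrt(33)


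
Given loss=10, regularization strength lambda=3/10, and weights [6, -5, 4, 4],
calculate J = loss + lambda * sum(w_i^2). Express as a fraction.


L2 sq norm = sum(w^2) = 93. J = 10 + 3/10 * 93 = 379/10.

379/10


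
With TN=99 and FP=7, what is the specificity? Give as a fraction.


Specificity = TN / (TN + FP) = 99 / 106 = 99/106.

99/106


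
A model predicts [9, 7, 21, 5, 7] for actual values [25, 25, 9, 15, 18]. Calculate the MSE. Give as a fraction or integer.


MSE = (1/5) * ((25-9)^2=256 + (25-7)^2=324 + (9-21)^2=144 + (15-5)^2=100 + (18-7)^2=121). Sum = 945. MSE = 189.

189


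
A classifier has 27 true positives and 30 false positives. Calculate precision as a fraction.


Precision = TP / (TP + FP) = 27 / 57 = 9/19.

9/19


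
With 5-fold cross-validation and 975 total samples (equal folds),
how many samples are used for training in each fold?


Each validation fold has 975/5 = 195 samples. Training set = 975 - 195 = 780.

780


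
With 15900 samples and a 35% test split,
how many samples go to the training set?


Test set = 15900 * 35% = 5565. Training set = 15900 - 5565 = 10335.

10335


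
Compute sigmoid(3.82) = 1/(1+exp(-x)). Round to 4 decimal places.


sigma(3.82) = 1/(1+e^(-3.82)) = 1/(1+0.021928) = 1/1.021928 = 0.9785.

0.9785


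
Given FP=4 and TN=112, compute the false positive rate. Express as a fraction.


FPR = FP / (FP + TN) = 4 / 116 = 1/29.

1/29


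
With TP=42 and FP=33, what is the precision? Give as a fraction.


Precision = TP / (TP + FP) = 42 / 75 = 14/25.

14/25


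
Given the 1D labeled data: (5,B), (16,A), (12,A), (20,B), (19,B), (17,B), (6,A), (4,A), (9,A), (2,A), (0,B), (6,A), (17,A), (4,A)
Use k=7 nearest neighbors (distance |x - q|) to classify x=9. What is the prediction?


Distances: |5-9|=4, |16-9|=7, |12-9|=3, |20-9|=11, |19-9|=10, |17-9|=8, |6-9|=3, |4-9|=5, |9-9|=0, |2-9|=7, |0-9|=9, |6-9|=3, |17-9|=8, |4-9|=5. 7 nearest: (9,A), (12,A), (6,A), (6,A), (5,B), (4,A), (4,A). Counts: {'A': 6, 'B': 1}. Majority class: A.

A


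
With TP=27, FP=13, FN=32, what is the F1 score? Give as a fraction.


Precision = 27/40 = 27/40. Recall = 27/59 = 27/59. F1 = 2*P*R/(P+R) = 6/11.

6/11


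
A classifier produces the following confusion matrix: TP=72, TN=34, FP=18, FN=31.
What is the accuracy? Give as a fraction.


Accuracy = (TP + TN) / (TP + TN + FP + FN) = (72 + 34) / 155 = 106/155.

106/155


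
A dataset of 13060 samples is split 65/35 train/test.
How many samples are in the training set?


Test set = 13060 * 35% = 4571. Training set = 13060 - 4571 = 8489.

8489


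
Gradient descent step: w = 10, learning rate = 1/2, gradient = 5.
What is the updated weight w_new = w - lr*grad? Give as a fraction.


w_new = 10 - 1/2 * 5 = 10 - 5/2 = 15/2.

15/2


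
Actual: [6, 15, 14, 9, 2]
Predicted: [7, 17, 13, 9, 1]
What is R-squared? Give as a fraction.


Mean(y) = 46/5. SS_res = 7. SS_tot = 594/5. R^2 = 1 - 7/(594/5) = 559/594.

559/594


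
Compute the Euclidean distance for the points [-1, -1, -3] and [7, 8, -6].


d = sqrt(sum of squared differences). (-1-7)^2=64, (-1-8)^2=81, (-3--6)^2=9. Sum = 154.

sqrt(154)


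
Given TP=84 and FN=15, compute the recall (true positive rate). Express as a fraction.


Recall = TP / (TP + FN) = 84 / 99 = 28/33.

28/33


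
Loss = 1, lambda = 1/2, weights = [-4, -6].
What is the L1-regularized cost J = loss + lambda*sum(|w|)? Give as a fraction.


L1 norm = sum(|w|) = 10. J = 1 + 1/2 * 10 = 6.

6


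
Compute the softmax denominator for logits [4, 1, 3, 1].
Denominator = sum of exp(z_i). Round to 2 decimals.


Denom = e^4=54.5982 + e^1=2.7183 + e^3=20.0855 + e^1=2.7183. Sum = 80.1203, which rounds to 80.12.

80.12


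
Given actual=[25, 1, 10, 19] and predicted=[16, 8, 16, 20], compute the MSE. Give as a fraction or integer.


MSE = (1/4) * ((25-16)^2=81 + (1-8)^2=49 + (10-16)^2=36 + (19-20)^2=1). Sum = 167. MSE = 167/4.

167/4


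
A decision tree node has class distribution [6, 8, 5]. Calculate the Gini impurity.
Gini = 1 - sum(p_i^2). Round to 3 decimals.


Total = 19. Proportions: 6/19, 8/19, 5/19. sum(p_i^2) = 0.3463. Gini = 1 - 0.3463 = 0.6537, which rounds to 0.654.

0.654


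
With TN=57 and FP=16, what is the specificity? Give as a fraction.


Specificity = TN / (TN + FP) = 57 / 73 = 57/73.

57/73


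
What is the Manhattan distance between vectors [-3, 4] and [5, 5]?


d = sum of absolute differences: |-3-5|=8 + |4-5|=1 = 9.

9


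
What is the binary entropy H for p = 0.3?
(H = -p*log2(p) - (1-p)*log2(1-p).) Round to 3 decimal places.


H = -0.3*log2(0.3) - 0.7*log2(0.7) = 0.881.

0.881


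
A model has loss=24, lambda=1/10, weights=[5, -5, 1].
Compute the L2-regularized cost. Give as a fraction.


L2 sq norm = sum(w^2) = 51. J = 24 + 1/10 * 51 = 291/10.

291/10


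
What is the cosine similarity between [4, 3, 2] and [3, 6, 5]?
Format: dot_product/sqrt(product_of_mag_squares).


dot = 40. |a|^2 = 29, |b|^2 = 70. cos = 40/sqrt(2030).

40/sqrt(2030)


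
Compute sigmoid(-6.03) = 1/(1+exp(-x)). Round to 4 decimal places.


sigma(-6.03) = 1/(1+e^(6.03)) = 1/(1+415.715029) = 1/416.715029 = 0.0024.

0.0024


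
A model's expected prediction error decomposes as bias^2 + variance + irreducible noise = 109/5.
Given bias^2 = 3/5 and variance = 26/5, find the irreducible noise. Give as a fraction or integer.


Total error = bias^2 + variance + irreducible noise. So irreducible noise = 109/5 - 3/5 - 26/5 = 16.

16


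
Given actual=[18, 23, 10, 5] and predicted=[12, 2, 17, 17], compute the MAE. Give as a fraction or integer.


MAE = (1/4) * (|18-12|=6 + |23-2|=21 + |10-17|=7 + |5-17|=12). Sum = 46. MAE = 23/2.

23/2


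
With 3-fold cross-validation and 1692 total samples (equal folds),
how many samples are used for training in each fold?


Each validation fold has 1692/3 = 564 samples. Training set = 1692 - 564 = 1128.

1128


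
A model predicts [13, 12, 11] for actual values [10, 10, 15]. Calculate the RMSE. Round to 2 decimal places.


MSE = 9.6667. RMSE = sqrt(9.6667) = 3.11.

3.11


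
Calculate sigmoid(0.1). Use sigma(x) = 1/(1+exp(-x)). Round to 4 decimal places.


sigma(0.1) = 1/(1+e^(-0.1)) = 1/(1+0.904837) = 1/1.904837 = 0.5250.

0.5250


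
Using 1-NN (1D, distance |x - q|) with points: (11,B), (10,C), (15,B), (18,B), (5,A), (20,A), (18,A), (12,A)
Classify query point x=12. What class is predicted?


Distances: |11-12|=1, |10-12|=2, |15-12|=3, |18-12|=6, |5-12|=7, |20-12|=8, |18-12|=6, |12-12|=0. 1 nearest: (12,A). Counts: {'A': 1}. Majority class: A.

A


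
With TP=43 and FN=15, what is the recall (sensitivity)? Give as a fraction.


Recall = TP / (TP + FN) = 43 / 58 = 43/58.

43/58


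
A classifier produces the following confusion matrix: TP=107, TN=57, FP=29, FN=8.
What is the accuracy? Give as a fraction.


Accuracy = (TP + TN) / (TP + TN + FP + FN) = (107 + 57) / 201 = 164/201.

164/201


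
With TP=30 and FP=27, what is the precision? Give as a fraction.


Precision = TP / (TP + FP) = 30 / 57 = 10/19.

10/19


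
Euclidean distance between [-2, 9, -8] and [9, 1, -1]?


d = sqrt(sum of squared differences). (-2-9)^2=121, (9-1)^2=64, (-8--1)^2=49. Sum = 234.

sqrt(234)


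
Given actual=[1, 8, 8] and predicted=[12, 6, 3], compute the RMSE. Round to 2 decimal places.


MSE = 50.0000. RMSE = sqrt(50.0000) = 7.07.

7.07


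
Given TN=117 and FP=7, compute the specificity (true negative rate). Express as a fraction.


Specificity = TN / (TN + FP) = 117 / 124 = 117/124.

117/124


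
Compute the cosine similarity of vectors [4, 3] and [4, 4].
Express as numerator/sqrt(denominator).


dot = 28. |a|^2 = 25, |b|^2 = 32. cos = 28/sqrt(800).

28/sqrt(800)


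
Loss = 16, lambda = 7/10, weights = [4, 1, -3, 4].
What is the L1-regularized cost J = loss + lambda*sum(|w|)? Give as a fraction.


L1 norm = sum(|w|) = 12. J = 16 + 7/10 * 12 = 122/5.

122/5


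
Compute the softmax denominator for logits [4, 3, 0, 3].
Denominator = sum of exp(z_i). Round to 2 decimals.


Denom = e^4=54.5982 + e^3=20.0855 + e^0=1.0000 + e^3=20.0855. Sum = 95.7692, which rounds to 95.77.

95.77


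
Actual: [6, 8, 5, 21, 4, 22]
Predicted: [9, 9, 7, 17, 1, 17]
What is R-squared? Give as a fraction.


Mean(y) = 11. SS_res = 64. SS_tot = 340. R^2 = 1 - 64/(340) = 69/85.

69/85


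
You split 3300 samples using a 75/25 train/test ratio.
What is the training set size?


Test set = 3300 * 25% = 825. Training set = 3300 - 825 = 2475.

2475


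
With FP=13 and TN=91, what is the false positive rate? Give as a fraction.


FPR = FP / (FP + TN) = 13 / 104 = 1/8.

1/8


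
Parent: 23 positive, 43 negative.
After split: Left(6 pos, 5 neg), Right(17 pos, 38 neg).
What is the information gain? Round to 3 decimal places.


H(parent) = 0.9327. H(left) = 0.9940, H(right) = 0.8921. Weighted = (11/66)*0.9940 + (55/66)*0.8921 = 0.9091. IG = 0.9327 - 0.9091 = 0.0236, which rounds to 0.024.

0.024


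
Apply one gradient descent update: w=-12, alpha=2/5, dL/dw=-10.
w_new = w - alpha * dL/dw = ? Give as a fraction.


w_new = -12 - 2/5 * -10 = -12 - -4 = -8.

-8


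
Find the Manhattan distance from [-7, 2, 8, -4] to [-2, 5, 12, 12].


d = sum of absolute differences: |-7--2|=5 + |2-5|=3 + |8-12|=4 + |-4-12|=16 = 28.

28


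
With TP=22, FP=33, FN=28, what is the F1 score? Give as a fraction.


Precision = 22/55 = 2/5. Recall = 22/50 = 11/25. F1 = 2*P*R/(P+R) = 44/105.

44/105


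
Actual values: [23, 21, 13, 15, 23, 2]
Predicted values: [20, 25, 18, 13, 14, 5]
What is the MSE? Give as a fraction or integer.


MSE = (1/6) * ((23-20)^2=9 + (21-25)^2=16 + (13-18)^2=25 + (15-13)^2=4 + (23-14)^2=81 + (2-5)^2=9). Sum = 144. MSE = 24.

24


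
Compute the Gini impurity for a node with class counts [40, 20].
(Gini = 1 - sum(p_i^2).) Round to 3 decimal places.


Total = 60. Proportions: 40/60, 20/60. sum(p_i^2) = 0.5556. Gini = 1 - 0.5556 = 0.4444, which rounds to 0.444.

0.444


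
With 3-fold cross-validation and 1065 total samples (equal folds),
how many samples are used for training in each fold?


Each validation fold has 1065/3 = 355 samples. Training set = 1065 - 355 = 710.

710


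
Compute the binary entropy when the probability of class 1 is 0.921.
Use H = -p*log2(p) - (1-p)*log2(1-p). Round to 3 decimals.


H = -0.921*log2(0.921) - 0.079*log2(0.079) = 0.399.

0.399


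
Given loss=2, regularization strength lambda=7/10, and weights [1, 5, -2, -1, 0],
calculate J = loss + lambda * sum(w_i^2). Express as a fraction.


L2 sq norm = sum(w^2) = 31. J = 2 + 7/10 * 31 = 237/10.

237/10


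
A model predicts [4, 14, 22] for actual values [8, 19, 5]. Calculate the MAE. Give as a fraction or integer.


MAE = (1/3) * (|8-4|=4 + |19-14|=5 + |5-22|=17). Sum = 26. MAE = 26/3.

26/3


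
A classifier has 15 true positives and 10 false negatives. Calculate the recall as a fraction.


Recall = TP / (TP + FN) = 15 / 25 = 3/5.

3/5


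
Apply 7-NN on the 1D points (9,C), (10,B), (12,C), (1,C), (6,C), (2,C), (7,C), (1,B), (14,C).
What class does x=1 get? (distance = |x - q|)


Distances: |9-1|=8, |10-1|=9, |12-1|=11, |1-1|=0, |6-1|=5, |2-1|=1, |7-1|=6, |1-1|=0, |14-1|=13. 7 nearest: (1,B), (1,C), (2,C), (6,C), (7,C), (9,C), (10,B). Counts: {'B': 2, 'C': 5}. Majority class: C.

C


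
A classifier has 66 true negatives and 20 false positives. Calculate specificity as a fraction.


Specificity = TN / (TN + FP) = 66 / 86 = 33/43.

33/43


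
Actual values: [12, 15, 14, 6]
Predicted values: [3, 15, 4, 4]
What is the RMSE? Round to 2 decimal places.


MSE = 46.2500. RMSE = sqrt(46.2500) = 6.80.

6.80


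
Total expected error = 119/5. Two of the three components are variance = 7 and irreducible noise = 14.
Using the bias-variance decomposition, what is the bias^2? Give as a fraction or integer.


Total error = bias^2 + variance + irreducible noise. So bias^2 = 119/5 - 7 - 14 = 14/5.

14/5


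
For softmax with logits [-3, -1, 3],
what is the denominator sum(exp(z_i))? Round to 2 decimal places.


Denom = e^-3=0.0498 + e^-1=0.3679 + e^3=20.0855. Sum = 20.5032, which rounds to 20.50.

20.50


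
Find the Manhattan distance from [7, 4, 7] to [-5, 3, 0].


d = sum of absolute differences: |7--5|=12 + |4-3|=1 + |7-0|=7 = 20.

20


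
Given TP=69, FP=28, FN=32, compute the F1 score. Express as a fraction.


Precision = 69/97 = 69/97. Recall = 69/101 = 69/101. F1 = 2*P*R/(P+R) = 23/33.

23/33


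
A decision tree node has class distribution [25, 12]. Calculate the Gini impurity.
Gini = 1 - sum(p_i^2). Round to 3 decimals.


Total = 37. Proportions: 25/37, 12/37. sum(p_i^2) = 0.5617. Gini = 1 - 0.5617 = 0.4383, which rounds to 0.438.

0.438


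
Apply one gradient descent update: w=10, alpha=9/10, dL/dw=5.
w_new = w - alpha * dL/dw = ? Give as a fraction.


w_new = 10 - 9/10 * 5 = 10 - 9/2 = 11/2.

11/2


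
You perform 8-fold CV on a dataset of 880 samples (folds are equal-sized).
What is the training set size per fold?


Each validation fold has 880/8 = 110 samples. Training set = 880 - 110 = 770.

770


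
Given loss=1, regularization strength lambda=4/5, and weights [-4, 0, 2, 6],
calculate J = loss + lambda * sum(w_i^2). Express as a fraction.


L2 sq norm = sum(w^2) = 56. J = 1 + 4/5 * 56 = 229/5.

229/5


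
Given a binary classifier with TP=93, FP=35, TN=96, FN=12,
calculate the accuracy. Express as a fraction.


Accuracy = (TP + TN) / (TP + TN + FP + FN) = (93 + 96) / 236 = 189/236.

189/236


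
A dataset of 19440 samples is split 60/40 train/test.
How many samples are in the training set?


Test set = 19440 * 40% = 7776. Training set = 19440 - 7776 = 11664.

11664


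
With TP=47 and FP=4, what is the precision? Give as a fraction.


Precision = TP / (TP + FP) = 47 / 51 = 47/51.

47/51


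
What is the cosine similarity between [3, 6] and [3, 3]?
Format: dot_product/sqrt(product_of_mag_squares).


dot = 27. |a|^2 = 45, |b|^2 = 18. cos = 27/sqrt(810).

27/sqrt(810)


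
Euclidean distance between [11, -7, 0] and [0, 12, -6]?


d = sqrt(sum of squared differences). (11-0)^2=121, (-7-12)^2=361, (0--6)^2=36. Sum = 518.

sqrt(518)


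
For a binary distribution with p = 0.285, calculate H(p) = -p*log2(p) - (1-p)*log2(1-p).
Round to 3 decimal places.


H = -0.285*log2(0.285) - 0.715*log2(0.715) = 0.862.

0.862


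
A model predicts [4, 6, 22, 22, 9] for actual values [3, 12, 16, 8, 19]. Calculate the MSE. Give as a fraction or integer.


MSE = (1/5) * ((3-4)^2=1 + (12-6)^2=36 + (16-22)^2=36 + (8-22)^2=196 + (19-9)^2=100). Sum = 369. MSE = 369/5.

369/5


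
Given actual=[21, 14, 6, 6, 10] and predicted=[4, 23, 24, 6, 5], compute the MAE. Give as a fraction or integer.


MAE = (1/5) * (|21-4|=17 + |14-23|=9 + |6-24|=18 + |6-6|=0 + |10-5|=5). Sum = 49. MAE = 49/5.

49/5


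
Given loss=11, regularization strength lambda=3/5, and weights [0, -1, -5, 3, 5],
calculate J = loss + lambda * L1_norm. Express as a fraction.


L1 norm = sum(|w|) = 14. J = 11 + 3/5 * 14 = 97/5.

97/5


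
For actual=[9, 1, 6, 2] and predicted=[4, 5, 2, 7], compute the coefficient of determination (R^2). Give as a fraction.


Mean(y) = 9/2. SS_res = 82. SS_tot = 41. R^2 = 1 - 82/(41) = -1.

-1


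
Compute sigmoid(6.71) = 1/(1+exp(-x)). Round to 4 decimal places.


sigma(6.71) = 1/(1+e^(-6.71)) = 1/(1+0.001219) = 1/1.001219 = 0.9988.

0.9988


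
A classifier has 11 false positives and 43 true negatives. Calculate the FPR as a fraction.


FPR = FP / (FP + TN) = 11 / 54 = 11/54.

11/54


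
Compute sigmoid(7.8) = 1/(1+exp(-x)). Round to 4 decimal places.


sigma(7.8) = 1/(1+e^(-7.8)) = 1/(1+0.000410) = 1/1.000410 = 0.9996.

0.9996


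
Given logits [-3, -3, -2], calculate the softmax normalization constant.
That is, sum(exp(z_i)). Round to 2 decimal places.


Denom = e^-3=0.0498 + e^-3=0.0498 + e^-2=0.1353. Sum = 0.2349, which rounds to 0.23.

0.23


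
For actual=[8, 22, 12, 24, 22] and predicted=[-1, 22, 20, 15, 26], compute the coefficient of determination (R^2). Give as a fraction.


Mean(y) = 88/5. SS_res = 242. SS_tot = 1016/5. R^2 = 1 - 242/(1016/5) = -97/508.

-97/508


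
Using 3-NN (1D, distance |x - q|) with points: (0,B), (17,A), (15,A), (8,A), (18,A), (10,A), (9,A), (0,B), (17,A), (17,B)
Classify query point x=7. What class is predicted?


Distances: |0-7|=7, |17-7|=10, |15-7|=8, |8-7|=1, |18-7|=11, |10-7|=3, |9-7|=2, |0-7|=7, |17-7|=10, |17-7|=10. 3 nearest: (8,A), (9,A), (10,A). Counts: {'A': 3}. Majority class: A.

A


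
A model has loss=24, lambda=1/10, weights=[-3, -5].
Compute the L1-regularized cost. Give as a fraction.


L1 norm = sum(|w|) = 8. J = 24 + 1/10 * 8 = 124/5.

124/5


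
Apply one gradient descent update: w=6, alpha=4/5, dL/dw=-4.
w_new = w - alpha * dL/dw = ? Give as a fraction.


w_new = 6 - 4/5 * -4 = 6 - -16/5 = 46/5.

46/5


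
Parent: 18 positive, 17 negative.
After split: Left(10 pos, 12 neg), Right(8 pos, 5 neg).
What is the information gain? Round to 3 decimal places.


H(parent) = 0.9994. H(left) = 0.9940, H(right) = 0.9612. Weighted = (22/35)*0.9940 + (13/35)*0.9612 = 0.9818. IG = 0.9994 - 0.9818 = 0.0176, which rounds to 0.018.

0.018


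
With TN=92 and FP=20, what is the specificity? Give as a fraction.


Specificity = TN / (TN + FP) = 92 / 112 = 23/28.

23/28


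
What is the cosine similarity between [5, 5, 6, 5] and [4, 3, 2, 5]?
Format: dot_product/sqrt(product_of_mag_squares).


dot = 72. |a|^2 = 111, |b|^2 = 54. cos = 72/sqrt(5994).

72/sqrt(5994)


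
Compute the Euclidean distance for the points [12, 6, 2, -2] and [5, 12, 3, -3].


d = sqrt(sum of squared differences). (12-5)^2=49, (6-12)^2=36, (2-3)^2=1, (-2--3)^2=1. Sum = 87.

sqrt(87)


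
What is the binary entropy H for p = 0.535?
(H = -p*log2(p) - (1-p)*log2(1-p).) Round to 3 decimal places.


H = -0.535*log2(0.535) - 0.465*log2(0.465) = 0.996.

0.996


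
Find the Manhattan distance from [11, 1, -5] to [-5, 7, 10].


d = sum of absolute differences: |11--5|=16 + |1-7|=6 + |-5-10|=15 = 37.

37


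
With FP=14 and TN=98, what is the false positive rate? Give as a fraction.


FPR = FP / (FP + TN) = 14 / 112 = 1/8.

1/8


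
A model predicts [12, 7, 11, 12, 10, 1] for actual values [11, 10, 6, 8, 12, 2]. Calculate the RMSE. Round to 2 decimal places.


MSE = 9.3333. RMSE = sqrt(9.3333) = 3.06.

3.06


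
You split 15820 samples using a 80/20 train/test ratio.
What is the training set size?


Test set = 15820 * 20% = 3164. Training set = 15820 - 3164 = 12656.

12656


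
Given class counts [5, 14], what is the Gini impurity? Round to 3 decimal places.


Total = 19. Proportions: 5/19, 14/19. sum(p_i^2) = 0.6122. Gini = 1 - 0.6122 = 0.3878, which rounds to 0.388.

0.388


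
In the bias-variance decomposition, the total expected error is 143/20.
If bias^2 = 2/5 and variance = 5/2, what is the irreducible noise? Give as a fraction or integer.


Total error = bias^2 + variance + irreducible noise. So irreducible noise = 143/20 - 2/5 - 5/2 = 17/4.

17/4


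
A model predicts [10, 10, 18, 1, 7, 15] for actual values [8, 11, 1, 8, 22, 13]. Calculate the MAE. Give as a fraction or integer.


MAE = (1/6) * (|8-10|=2 + |11-10|=1 + |1-18|=17 + |8-1|=7 + |22-7|=15 + |13-15|=2). Sum = 44. MAE = 22/3.

22/3


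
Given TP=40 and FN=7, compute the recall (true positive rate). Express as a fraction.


Recall = TP / (TP + FN) = 40 / 47 = 40/47.

40/47


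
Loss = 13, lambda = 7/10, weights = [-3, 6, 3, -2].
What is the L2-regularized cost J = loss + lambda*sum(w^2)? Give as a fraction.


L2 sq norm = sum(w^2) = 58. J = 13 + 7/10 * 58 = 268/5.

268/5


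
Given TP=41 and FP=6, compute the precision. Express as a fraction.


Precision = TP / (TP + FP) = 41 / 47 = 41/47.

41/47


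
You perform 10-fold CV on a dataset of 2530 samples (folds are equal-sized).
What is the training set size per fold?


Each validation fold has 2530/10 = 253 samples. Training set = 2530 - 253 = 2277.

2277


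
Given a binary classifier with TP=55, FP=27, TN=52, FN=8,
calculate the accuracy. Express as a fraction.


Accuracy = (TP + TN) / (TP + TN + FP + FN) = (55 + 52) / 142 = 107/142.

107/142


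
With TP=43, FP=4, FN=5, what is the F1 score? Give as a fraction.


Precision = 43/47 = 43/47. Recall = 43/48 = 43/48. F1 = 2*P*R/(P+R) = 86/95.

86/95


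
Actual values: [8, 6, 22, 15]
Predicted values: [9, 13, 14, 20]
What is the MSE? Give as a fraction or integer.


MSE = (1/4) * ((8-9)^2=1 + (6-13)^2=49 + (22-14)^2=64 + (15-20)^2=25). Sum = 139. MSE = 139/4.

139/4


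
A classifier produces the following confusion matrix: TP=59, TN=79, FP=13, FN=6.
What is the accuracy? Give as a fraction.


Accuracy = (TP + TN) / (TP + TN + FP + FN) = (59 + 79) / 157 = 138/157.

138/157


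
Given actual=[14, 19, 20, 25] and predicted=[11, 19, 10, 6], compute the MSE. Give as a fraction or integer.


MSE = (1/4) * ((14-11)^2=9 + (19-19)^2=0 + (20-10)^2=100 + (25-6)^2=361). Sum = 470. MSE = 235/2.

235/2


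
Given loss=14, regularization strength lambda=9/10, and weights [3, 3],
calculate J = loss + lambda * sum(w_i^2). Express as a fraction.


L2 sq norm = sum(w^2) = 18. J = 14 + 9/10 * 18 = 151/5.

151/5


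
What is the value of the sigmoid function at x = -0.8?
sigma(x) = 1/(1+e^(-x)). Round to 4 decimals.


sigma(-0.8) = 1/(1+e^(0.8)) = 1/(1+2.225541) = 1/3.225541 = 0.3100.

0.3100


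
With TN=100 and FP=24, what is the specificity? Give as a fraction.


Specificity = TN / (TN + FP) = 100 / 124 = 25/31.

25/31


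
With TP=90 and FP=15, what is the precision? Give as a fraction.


Precision = TP / (TP + FP) = 90 / 105 = 6/7.

6/7


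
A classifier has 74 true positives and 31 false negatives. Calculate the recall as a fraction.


Recall = TP / (TP + FN) = 74 / 105 = 74/105.

74/105


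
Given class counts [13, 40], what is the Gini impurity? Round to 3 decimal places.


Total = 53. Proportions: 13/53, 40/53. sum(p_i^2) = 0.6298. Gini = 1 - 0.6298 = 0.3702, which rounds to 0.370.

0.370


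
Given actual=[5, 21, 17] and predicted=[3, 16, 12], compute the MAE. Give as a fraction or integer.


MAE = (1/3) * (|5-3|=2 + |21-16|=5 + |17-12|=5). Sum = 12. MAE = 4.

4


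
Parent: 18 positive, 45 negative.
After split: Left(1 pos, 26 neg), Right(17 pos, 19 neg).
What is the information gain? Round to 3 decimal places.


H(parent) = 0.8631. H(left) = 0.2285, H(right) = 0.9978. Weighted = (27/63)*0.2285 + (36/63)*0.9978 = 0.6681. IG = 0.8631 - 0.6681 = 0.1950, which rounds to 0.195.

0.195


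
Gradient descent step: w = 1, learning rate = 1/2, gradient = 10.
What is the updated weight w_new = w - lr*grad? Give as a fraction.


w_new = 1 - 1/2 * 10 = 1 - 5 = -4.

-4


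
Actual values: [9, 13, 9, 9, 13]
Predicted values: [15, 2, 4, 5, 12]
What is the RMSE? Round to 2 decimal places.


MSE = 39.8000. RMSE = sqrt(39.8000) = 6.31.

6.31


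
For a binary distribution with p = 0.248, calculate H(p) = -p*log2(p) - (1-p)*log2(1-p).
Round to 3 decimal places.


H = -0.248*log2(0.248) - 0.752*log2(0.752) = 0.808.

0.808


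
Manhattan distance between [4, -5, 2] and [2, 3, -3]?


d = sum of absolute differences: |4-2|=2 + |-5-3|=8 + |2--3|=5 = 15.

15


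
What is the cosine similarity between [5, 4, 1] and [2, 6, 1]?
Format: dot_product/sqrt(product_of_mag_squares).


dot = 35. |a|^2 = 42, |b|^2 = 41. cos = 35/sqrt(1722).

35/sqrt(1722)


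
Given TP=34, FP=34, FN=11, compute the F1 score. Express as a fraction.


Precision = 34/68 = 1/2. Recall = 34/45 = 34/45. F1 = 2*P*R/(P+R) = 68/113.

68/113


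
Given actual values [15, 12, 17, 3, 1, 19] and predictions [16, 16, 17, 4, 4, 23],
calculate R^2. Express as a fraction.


Mean(y) = 67/6. SS_res = 43. SS_tot = 1685/6. R^2 = 1 - 43/(1685/6) = 1427/1685.

1427/1685


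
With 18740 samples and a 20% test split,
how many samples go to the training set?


Test set = 18740 * 20% = 3748. Training set = 18740 - 3748 = 14992.

14992


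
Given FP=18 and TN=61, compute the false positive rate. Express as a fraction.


FPR = FP / (FP + TN) = 18 / 79 = 18/79.

18/79


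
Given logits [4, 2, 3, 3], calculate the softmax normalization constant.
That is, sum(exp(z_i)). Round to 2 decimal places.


Denom = e^4=54.5982 + e^2=7.3891 + e^3=20.0855 + e^3=20.0855. Sum = 102.1583, which rounds to 102.16.

102.16


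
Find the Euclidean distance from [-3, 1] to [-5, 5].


d = sqrt(sum of squared differences). (-3--5)^2=4, (1-5)^2=16. Sum = 20.

sqrt(20)


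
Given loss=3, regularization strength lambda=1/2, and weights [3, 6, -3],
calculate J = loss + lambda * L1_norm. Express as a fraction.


L1 norm = sum(|w|) = 12. J = 3 + 1/2 * 12 = 9.

9


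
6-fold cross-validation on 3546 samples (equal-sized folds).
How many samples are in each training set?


Each validation fold has 3546/6 = 591 samples. Training set = 3546 - 591 = 2955.

2955


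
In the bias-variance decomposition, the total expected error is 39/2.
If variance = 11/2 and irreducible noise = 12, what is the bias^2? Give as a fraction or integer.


Total error = bias^2 + variance + irreducible noise. So bias^2 = 39/2 - 11/2 - 12 = 2.

2


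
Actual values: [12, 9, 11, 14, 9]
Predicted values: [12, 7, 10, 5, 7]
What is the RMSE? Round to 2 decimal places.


MSE = 18.0000. RMSE = sqrt(18.0000) = 4.24.

4.24


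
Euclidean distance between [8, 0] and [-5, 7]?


d = sqrt(sum of squared differences). (8--5)^2=169, (0-7)^2=49. Sum = 218.

sqrt(218)


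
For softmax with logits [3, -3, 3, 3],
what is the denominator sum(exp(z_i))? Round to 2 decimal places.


Denom = e^3=20.0855 + e^-3=0.0498 + e^3=20.0855 + e^3=20.0855. Sum = 60.3063, which rounds to 60.31.

60.31


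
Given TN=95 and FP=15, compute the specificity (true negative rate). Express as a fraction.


Specificity = TN / (TN + FP) = 95 / 110 = 19/22.

19/22


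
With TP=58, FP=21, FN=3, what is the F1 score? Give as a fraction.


Precision = 58/79 = 58/79. Recall = 58/61 = 58/61. F1 = 2*P*R/(P+R) = 29/35.

29/35


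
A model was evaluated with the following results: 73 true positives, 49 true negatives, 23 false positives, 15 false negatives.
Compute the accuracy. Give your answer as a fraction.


Accuracy = (TP + TN) / (TP + TN + FP + FN) = (73 + 49) / 160 = 61/80.

61/80


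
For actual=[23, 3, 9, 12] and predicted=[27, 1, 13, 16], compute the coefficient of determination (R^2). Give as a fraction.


Mean(y) = 47/4. SS_res = 52. SS_tot = 843/4. R^2 = 1 - 52/(843/4) = 635/843.

635/843


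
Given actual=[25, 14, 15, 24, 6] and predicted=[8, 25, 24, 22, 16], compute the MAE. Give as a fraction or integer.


MAE = (1/5) * (|25-8|=17 + |14-25|=11 + |15-24|=9 + |24-22|=2 + |6-16|=10). Sum = 49. MAE = 49/5.

49/5


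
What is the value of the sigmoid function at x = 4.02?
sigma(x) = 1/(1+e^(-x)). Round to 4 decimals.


sigma(4.02) = 1/(1+e^(-4.02)) = 1/(1+0.017953) = 1/1.017953 = 0.9824.

0.9824


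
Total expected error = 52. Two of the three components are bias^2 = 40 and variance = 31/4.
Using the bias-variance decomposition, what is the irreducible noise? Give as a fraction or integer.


Total error = bias^2 + variance + irreducible noise. So irreducible noise = 52 - 40 - 31/4 = 17/4.

17/4


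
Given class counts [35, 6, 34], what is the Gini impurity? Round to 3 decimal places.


Total = 75. Proportions: 35/75, 6/75, 34/75. sum(p_i^2) = 0.4297. Gini = 1 - 0.4297 = 0.5703, which rounds to 0.570.

0.570


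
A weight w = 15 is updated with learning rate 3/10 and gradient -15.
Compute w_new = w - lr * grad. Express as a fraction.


w_new = 15 - 3/10 * -15 = 15 - -9/2 = 39/2.

39/2


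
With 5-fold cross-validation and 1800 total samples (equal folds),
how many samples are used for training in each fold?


Each validation fold has 1800/5 = 360 samples. Training set = 1800 - 360 = 1440.

1440


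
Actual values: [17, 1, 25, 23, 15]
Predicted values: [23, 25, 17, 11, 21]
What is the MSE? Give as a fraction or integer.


MSE = (1/5) * ((17-23)^2=36 + (1-25)^2=576 + (25-17)^2=64 + (23-11)^2=144 + (15-21)^2=36). Sum = 856. MSE = 856/5.

856/5


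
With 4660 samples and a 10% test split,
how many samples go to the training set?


Test set = 4660 * 10% = 466. Training set = 4660 - 466 = 4194.

4194


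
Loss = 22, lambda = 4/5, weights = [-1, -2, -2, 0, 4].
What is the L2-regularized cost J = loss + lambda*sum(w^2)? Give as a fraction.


L2 sq norm = sum(w^2) = 25. J = 22 + 4/5 * 25 = 42.

42


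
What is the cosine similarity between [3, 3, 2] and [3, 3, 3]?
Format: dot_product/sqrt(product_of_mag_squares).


dot = 24. |a|^2 = 22, |b|^2 = 27. cos = 24/sqrt(594).

24/sqrt(594)


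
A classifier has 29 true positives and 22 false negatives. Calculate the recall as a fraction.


Recall = TP / (TP + FN) = 29 / 51 = 29/51.

29/51


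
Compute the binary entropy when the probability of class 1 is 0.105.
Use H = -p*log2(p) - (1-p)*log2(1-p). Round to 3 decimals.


H = -0.105*log2(0.105) - 0.895*log2(0.895) = 0.485.

0.485


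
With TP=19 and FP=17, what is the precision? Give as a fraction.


Precision = TP / (TP + FP) = 19 / 36 = 19/36.

19/36


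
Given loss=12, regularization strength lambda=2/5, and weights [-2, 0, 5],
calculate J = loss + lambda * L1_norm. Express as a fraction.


L1 norm = sum(|w|) = 7. J = 12 + 2/5 * 7 = 74/5.

74/5


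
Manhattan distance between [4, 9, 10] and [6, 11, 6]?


d = sum of absolute differences: |4-6|=2 + |9-11|=2 + |10-6|=4 = 8.

8


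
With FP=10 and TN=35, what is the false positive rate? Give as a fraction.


FPR = FP / (FP + TN) = 10 / 45 = 2/9.

2/9


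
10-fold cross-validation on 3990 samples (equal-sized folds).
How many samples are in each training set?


Each validation fold has 3990/10 = 399 samples. Training set = 3990 - 399 = 3591.

3591


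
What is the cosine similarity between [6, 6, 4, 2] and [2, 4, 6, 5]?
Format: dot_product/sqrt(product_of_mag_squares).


dot = 70. |a|^2 = 92, |b|^2 = 81. cos = 70/sqrt(7452).

70/sqrt(7452)


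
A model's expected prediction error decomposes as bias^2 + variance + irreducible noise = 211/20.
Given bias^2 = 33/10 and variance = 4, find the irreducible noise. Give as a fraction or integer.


Total error = bias^2 + variance + irreducible noise. So irreducible noise = 211/20 - 33/10 - 4 = 13/4.

13/4


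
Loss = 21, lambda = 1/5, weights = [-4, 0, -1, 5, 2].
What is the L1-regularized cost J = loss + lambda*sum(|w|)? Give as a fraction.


L1 norm = sum(|w|) = 12. J = 21 + 1/5 * 12 = 117/5.

117/5


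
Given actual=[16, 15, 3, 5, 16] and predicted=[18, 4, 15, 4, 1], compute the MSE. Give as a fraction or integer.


MSE = (1/5) * ((16-18)^2=4 + (15-4)^2=121 + (3-15)^2=144 + (5-4)^2=1 + (16-1)^2=225). Sum = 495. MSE = 99.

99


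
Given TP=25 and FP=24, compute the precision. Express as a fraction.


Precision = TP / (TP + FP) = 25 / 49 = 25/49.

25/49


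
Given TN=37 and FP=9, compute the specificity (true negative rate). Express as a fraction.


Specificity = TN / (TN + FP) = 37 / 46 = 37/46.

37/46


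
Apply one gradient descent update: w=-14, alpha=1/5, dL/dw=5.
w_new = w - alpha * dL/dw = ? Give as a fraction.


w_new = -14 - 1/5 * 5 = -14 - 1 = -15.

-15


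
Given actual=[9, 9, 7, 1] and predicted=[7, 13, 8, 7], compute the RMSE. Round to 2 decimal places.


MSE = 14.2500. RMSE = sqrt(14.2500) = 3.77.

3.77


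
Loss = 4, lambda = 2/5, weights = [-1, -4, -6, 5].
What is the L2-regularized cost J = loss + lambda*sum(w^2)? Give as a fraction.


L2 sq norm = sum(w^2) = 78. J = 4 + 2/5 * 78 = 176/5.

176/5


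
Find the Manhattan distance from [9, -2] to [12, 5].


d = sum of absolute differences: |9-12|=3 + |-2-5|=7 = 10.

10


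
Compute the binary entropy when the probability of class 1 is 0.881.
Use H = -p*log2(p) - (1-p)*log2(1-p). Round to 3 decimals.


H = -0.881*log2(0.881) - 0.119*log2(0.119) = 0.526.

0.526


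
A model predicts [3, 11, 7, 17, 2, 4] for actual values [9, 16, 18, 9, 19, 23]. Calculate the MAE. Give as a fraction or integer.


MAE = (1/6) * (|9-3|=6 + |16-11|=5 + |18-7|=11 + |9-17|=8 + |19-2|=17 + |23-4|=19). Sum = 66. MAE = 11.

11


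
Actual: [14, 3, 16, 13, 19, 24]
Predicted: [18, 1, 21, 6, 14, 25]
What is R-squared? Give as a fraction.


Mean(y) = 89/6. SS_res = 120. SS_tot = 1481/6. R^2 = 1 - 120/(1481/6) = 761/1481.

761/1481


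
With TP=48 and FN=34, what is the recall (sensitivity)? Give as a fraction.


Recall = TP / (TP + FN) = 48 / 82 = 24/41.

24/41
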